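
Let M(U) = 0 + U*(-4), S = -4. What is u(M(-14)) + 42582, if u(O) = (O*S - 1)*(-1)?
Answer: 42807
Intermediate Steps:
M(U) = -4*U (M(U) = 0 - 4*U = -4*U)
u(O) = 1 + 4*O (u(O) = (O*(-4) - 1)*(-1) = (-4*O - 1)*(-1) = (-1 - 4*O)*(-1) = 1 + 4*O)
u(M(-14)) + 42582 = (1 + 4*(-4*(-14))) + 42582 = (1 + 4*56) + 42582 = (1 + 224) + 42582 = 225 + 42582 = 42807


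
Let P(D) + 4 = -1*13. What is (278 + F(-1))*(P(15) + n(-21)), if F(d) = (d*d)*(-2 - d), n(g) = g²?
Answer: 117448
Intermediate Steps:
P(D) = -17 (P(D) = -4 - 1*13 = -4 - 13 = -17)
F(d) = d²*(-2 - d)
(278 + F(-1))*(P(15) + n(-21)) = (278 + (-1)²*(-2 - 1*(-1)))*(-17 + (-21)²) = (278 + 1*(-2 + 1))*(-17 + 441) = (278 + 1*(-1))*424 = (278 - 1)*424 = 277*424 = 117448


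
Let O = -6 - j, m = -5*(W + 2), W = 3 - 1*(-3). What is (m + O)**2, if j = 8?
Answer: 2916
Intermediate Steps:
W = 6 (W = 3 + 3 = 6)
m = -40 (m = -5*(6 + 2) = -5*8 = -40)
O = -14 (O = -6 - 1*8 = -6 - 8 = -14)
(m + O)**2 = (-40 - 14)**2 = (-54)**2 = 2916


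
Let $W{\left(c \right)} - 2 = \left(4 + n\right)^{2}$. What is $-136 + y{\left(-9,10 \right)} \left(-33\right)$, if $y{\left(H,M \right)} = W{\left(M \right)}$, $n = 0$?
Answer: $-730$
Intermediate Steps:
$W{\left(c \right)} = 18$ ($W{\left(c \right)} = 2 + \left(4 + 0\right)^{2} = 2 + 4^{2} = 2 + 16 = 18$)
$y{\left(H,M \right)} = 18$
$-136 + y{\left(-9,10 \right)} \left(-33\right) = -136 + 18 \left(-33\right) = -136 - 594 = -730$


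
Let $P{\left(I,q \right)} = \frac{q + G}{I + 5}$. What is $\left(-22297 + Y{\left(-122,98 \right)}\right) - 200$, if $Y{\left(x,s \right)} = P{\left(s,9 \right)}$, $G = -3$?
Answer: $- \frac{2317185}{103} \approx -22497.0$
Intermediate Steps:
$P{\left(I,q \right)} = \frac{-3 + q}{5 + I}$ ($P{\left(I,q \right)} = \frac{q - 3}{I + 5} = \frac{-3 + q}{5 + I}$)
$Y{\left(x,s \right)} = \frac{6}{5 + s}$ ($Y{\left(x,s \right)} = \frac{-3 + 9}{5 + s} = \frac{1}{5 + s} 6 = \frac{6}{5 + s}$)
$\left(-22297 + Y{\left(-122,98 \right)}\right) - 200 = \left(-22297 + \frac{6}{5 + 98}\right) - 200 = \left(-22297 + \frac{6}{103}\right) - 200 = - \frac{2296585}{103} - 200 = - \frac{2317185}{103}$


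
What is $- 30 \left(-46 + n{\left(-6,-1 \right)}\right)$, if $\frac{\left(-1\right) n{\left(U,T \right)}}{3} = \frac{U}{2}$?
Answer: $1110$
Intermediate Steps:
$n{\left(U,T \right)} = - \frac{3 U}{2}$ ($n{\left(U,T \right)} = - 3 \frac{U}{2} = - \frac{3 U}{2}$)
$- 30 \left(-46 + n{\left(-6,-1 \right)}\right) = - 30 \left(-46 - -9\right) = - 30 \left(-46 + 9\right) = \left(-30\right) \left(-37\right) = 1110$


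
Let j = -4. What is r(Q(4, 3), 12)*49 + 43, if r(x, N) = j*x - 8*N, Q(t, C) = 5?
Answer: -5641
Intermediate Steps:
r(x, N) = -8*N - 4*x (r(x, N) = -4*x - 8*N = -8*N - 4*x)
r(Q(4, 3), 12)*49 + 43 = (-8*12 - 4*5)*49 + 43 = (-96 - 20)*49 + 43 = -116*49 + 43 = -5684 + 43 = -5641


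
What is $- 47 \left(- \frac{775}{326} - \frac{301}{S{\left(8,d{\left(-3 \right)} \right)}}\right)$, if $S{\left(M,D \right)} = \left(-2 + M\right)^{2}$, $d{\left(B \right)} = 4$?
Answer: $\frac{2961611}{5868} \approx 504.71$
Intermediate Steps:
$- 47 \left(- \frac{775}{326} - \frac{301}{S{\left(8,d{\left(-3 \right)} \right)}}\right) = - 47 \left(- \frac{775}{326} - \frac{301}{\left(-2 + 8\right)^{2}}\right) = - 47 \left(\left(-775\right) \frac{1}{326} - \frac{301}{6^{2}}\right) = - 47 \left(- \frac{775}{326} - \frac{301}{36}\right) = \left(-47\right) \left(- \frac{63013}{5868}\right) = \frac{2961611}{5868}$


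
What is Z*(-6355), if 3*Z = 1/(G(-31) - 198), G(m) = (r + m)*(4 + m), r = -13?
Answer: -1271/594 ≈ -2.1397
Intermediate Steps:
G(m) = (-13 + m)*(4 + m)
Z = 1/2970 (Z = 1/(3*((-52 + (-31)² - 9*(-31)) - 198)) = 1/(3*((-52 + 961 + 279) - 198)) = 1/(3*(1188 - 198)) = (⅓)/990 = (⅓)*(1/990) = 1/2970 ≈ 0.00033670)
Z*(-6355) = (1/2970)*(-6355) = -1271/594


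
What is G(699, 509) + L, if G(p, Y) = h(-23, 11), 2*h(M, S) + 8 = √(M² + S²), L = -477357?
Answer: -477361 + 5*√26/2 ≈ -4.7735e+5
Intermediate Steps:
h(M, S) = -4 + √(M² + S²)/2
G(p, Y) = -4 + 5*√26/2 (G(p, Y) = -4 + √((-23)² + 11²)/2 = -4 + √(529 + 121)/2 = -4 + √650/2 = -4 + (5*√26)/2 = -4 + 5*√26/2)
G(699, 509) + L = (-4 + 5*√26/2) - 477357 = -477361 + 5*√26/2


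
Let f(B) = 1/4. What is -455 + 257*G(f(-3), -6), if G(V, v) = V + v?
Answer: -7731/4 ≈ -1932.8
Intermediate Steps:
f(B) = 1/4
-455 + 257*G(f(-3), -6) = -455 + 257*(1/4 - 6) = -455 + 257*(-23/4) = -455 - 5911/4 = -7731/4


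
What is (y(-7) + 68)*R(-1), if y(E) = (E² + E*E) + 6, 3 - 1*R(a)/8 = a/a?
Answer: 2752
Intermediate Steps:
R(a) = 16 (R(a) = 24 - 8*a/a = 24 - 8*1 = 24 - 8 = 16)
y(E) = 6 + 2*E² (y(E) = (E² + E²) + 6 = 2*E² + 6 = 6 + 2*E²)
(y(-7) + 68)*R(-1) = ((6 + 2*(-7)²) + 68)*16 = ((6 + 2*49) + 68)*16 = ((6 + 98) + 68)*16 = (104 + 68)*16 = 172*16 = 2752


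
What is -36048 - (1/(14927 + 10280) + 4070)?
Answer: -1011254427/25207 ≈ -40118.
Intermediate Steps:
-36048 - (1/(14927 + 10280) + 4070) = -36048 - (1/25207 + 4070) = -36048 - 1*102592491/25207 = -36048 - 102592491/25207 = -1011254427/25207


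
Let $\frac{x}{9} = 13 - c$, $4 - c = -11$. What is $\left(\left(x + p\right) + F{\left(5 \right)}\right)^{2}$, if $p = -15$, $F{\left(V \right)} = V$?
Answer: $784$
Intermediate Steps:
$c = 15$ ($c = 4 - -11 = 4 + 11 = 15$)
$x = -18$ ($x = 9 \left(13 - 15\right) = 9 \left(-2\right) = -18$)
$\left(\left(x + p\right) + F{\left(5 \right)}\right)^{2} = \left(\left(-18 - 15\right) + 5\right)^{2} = \left(-33 + 5\right)^{2} = \left(-28\right)^{2} = 784$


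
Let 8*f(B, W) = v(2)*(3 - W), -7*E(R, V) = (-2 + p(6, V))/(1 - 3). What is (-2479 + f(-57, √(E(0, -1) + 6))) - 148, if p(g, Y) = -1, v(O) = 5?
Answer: -21001/8 - 45*√14/112 ≈ -2626.6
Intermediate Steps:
E(R, V) = -3/14 (E(R, V) = -(-2 - 1)/(7*(1 - 3)) = -(-3)/(7*(-2)) = -(-3)*(-1)/(7*2) = -⅐*3/2 = -3/14)
f(B, W) = 15/8 - 5*W/8 (f(B, W) = (5*(3 - W))/8 = (15 - 5*W)/8 = 15/8 - 5*W/8)
(-2479 + f(-57, √(E(0, -1) + 6))) - 148 = (-2479 + (15/8 - 5*√(-3/14 + 6)/8)) - 148 = (-2479 + (15/8 - 45*√14/112)) - 148 = (-19817/8 - 45*√14/112) - 148 = -21001/8 - 45*√14/112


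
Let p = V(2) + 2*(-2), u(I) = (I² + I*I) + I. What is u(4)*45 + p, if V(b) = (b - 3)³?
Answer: 1615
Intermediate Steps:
V(b) = (-3 + b)³
u(I) = I + 2*I² (u(I) = (I² + I²) + I = 2*I² + I = I + 2*I²)
p = -5 (p = (-3 + 2)³ + 2*(-2) = (-1)³ - 4 = -1 - 4 = -5)
u(4)*45 + p = (4*(1 + 2*4))*45 - 5 = (4*(1 + 8))*45 - 5 = (4*9)*45 - 5 = 36*45 - 5 = 1620 - 5 = 1615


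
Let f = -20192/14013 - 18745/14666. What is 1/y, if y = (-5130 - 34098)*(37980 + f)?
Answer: -34252443/51028357098588254 ≈ -6.7124e-10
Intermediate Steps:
f = -558809557/205514658 (f = -20192*1/14013 - 18745*1/14666 = -20192/14013 - 18745/14666 = -558809557/205514658 ≈ -2.7191)
y = -51028357098588254/34252443 (y = (-5130 - 34098)*(37980 - 558809557/205514658) = -39228*7804887901283/205514658 = -51028357098588254/34252443 ≈ -1.4898e+9)
1/y = 1/(-51028357098588254/34252443) = -34252443/51028357098588254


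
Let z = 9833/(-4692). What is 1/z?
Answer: -4692/9833 ≈ -0.47717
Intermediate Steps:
z = -9833/4692 (z = 9833*(-1/4692) = -9833/4692 ≈ -2.0957)
1/z = 1/(-9833/4692) = -4692/9833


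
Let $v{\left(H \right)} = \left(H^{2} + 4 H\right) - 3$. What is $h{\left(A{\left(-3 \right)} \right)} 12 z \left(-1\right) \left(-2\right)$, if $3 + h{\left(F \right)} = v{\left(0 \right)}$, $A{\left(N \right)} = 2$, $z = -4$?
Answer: $576$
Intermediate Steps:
$v{\left(H \right)} = -3 + H^{2} + 4 H$
$h{\left(F \right)} = -6$ ($h{\left(F \right)} = -3 + \left(-3 + 0^{2} + 4 \cdot 0\right) = -3 + \left(-3 + 0 + 0\right) = -3 - 3 = -6$)
$h{\left(A{\left(-3 \right)} \right)} 12 z \left(-1\right) \left(-2\right) = \left(-6\right) 12 \left(-4\right) \left(-1\right) \left(-2\right) = - 72 \cdot 4 \left(-2\right) = \left(-72\right) \left(-8\right) = 576$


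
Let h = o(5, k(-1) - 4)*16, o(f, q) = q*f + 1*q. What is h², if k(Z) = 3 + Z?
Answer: 36864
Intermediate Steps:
o(f, q) = q + f*q (o(f, q) = f*q + q = q + f*q)
h = -192 (h = (((3 - 1) - 4)*(1 + 5))*16 = ((2 - 4)*6)*16 = -2*6*16 = -12*16 = -192)
h² = (-192)² = 36864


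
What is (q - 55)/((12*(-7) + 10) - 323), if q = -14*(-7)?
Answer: -43/397 ≈ -0.10831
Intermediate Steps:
q = 98
(q - 55)/((12*(-7) + 10) - 323) = (98 - 55)/((12*(-7) + 10) - 323) = 43/((-84 + 10) - 323) = 43/(-74 - 323) = 43/(-397) = 43*(-1/397) = -43/397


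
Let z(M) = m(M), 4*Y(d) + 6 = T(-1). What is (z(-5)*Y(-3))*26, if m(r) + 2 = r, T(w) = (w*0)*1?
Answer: 273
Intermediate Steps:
T(w) = 0 (T(w) = 0*1 = 0)
Y(d) = -3/2 (Y(d) = -3/2 + (¼)*0 = -3/2 + 0 = -3/2)
m(r) = -2 + r
z(M) = -2 + M
(z(-5)*Y(-3))*26 = ((-2 - 5)*(-3/2))*26 = -7*(-3/2)*26 = (21/2)*26 = 273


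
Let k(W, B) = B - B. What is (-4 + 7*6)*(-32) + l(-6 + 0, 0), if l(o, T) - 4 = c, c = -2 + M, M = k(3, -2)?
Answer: -1214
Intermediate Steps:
k(W, B) = 0
M = 0
c = -2 (c = -2 + 0 = -2)
l(o, T) = 2 (l(o, T) = 4 - 2 = 2)
(-4 + 7*6)*(-32) + l(-6 + 0, 0) = (-4 + 7*6)*(-32) + 2 = (-4 + 42)*(-32) + 2 = 38*(-32) + 2 = -1216 + 2 = -1214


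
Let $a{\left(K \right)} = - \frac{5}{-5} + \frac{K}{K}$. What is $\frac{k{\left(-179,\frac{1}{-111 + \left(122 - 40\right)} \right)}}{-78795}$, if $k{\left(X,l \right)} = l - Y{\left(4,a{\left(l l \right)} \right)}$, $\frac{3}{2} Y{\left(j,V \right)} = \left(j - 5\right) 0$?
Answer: $\frac{1}{2285055} \approx 4.3763 \cdot 10^{-7}$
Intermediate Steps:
$a{\left(K \right)} = 2$ ($a{\left(K \right)} = \left(-5\right) \left(- \frac{1}{5}\right) + 1 = 1 + 1 = 2$)
$Y{\left(j,V \right)} = 0$ ($Y{\left(j,V \right)} = \frac{2 \left(j - 5\right) 0}{3} = \frac{2 \left(-5 + j\right) 0}{3} = \frac{2}{3} \cdot 0 = 0$)
$k{\left(X,l \right)} = l$ ($k{\left(X,l \right)} = l - 0 = l + 0 = l$)
$\frac{k{\left(-179,\frac{1}{-111 + \left(122 - 40\right)} \right)}}{-78795} = \frac{1}{\left(-111 + \left(122 - 40\right)\right) \left(-78795\right)} = \frac{1}{-111 + 82} \left(- \frac{1}{78795}\right) = \frac{1}{-29} \left(- \frac{1}{78795}\right) = \left(- \frac{1}{29}\right) \left(- \frac{1}{78795}\right) = \frac{1}{2285055}$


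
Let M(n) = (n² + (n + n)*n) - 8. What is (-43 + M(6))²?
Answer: 3249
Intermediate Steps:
M(n) = -8 + 3*n² (M(n) = (n² + (2*n)*n) - 8 = (n² + 2*n²) - 8 = 3*n² - 8 = -8 + 3*n²)
(-43 + M(6))² = (-43 + (-8 + 3*6²))² = (-43 + (-8 + 3*36))² = (-43 + (-8 + 108))² = (-43 + 100)² = 57² = 3249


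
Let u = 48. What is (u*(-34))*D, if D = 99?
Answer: -161568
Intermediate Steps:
(u*(-34))*D = (48*(-34))*99 = -1632*99 = -161568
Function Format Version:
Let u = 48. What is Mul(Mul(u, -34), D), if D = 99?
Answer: -161568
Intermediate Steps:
Mul(Mul(u, -34), D) = Mul(Mul(48, -34), 99) = Mul(-1632, 99) = -161568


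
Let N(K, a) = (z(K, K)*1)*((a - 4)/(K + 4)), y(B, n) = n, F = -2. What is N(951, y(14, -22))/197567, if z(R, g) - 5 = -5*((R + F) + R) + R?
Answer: 222144/188676485 ≈ 0.0011774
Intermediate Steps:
z(R, g) = 15 - 9*R (z(R, g) = 5 + (-5*((R - 2) + R) + R) = 5 + (-5*((-2 + R) + R) + R) = 5 + (-5*(-2 + 2*R) + R) = 5 + ((10 - 10*R) + R) = 5 + (10 - 9*R) = 15 - 9*R)
N(K, a) = (-4 + a)*(15 - 9*K)/(4 + K) (N(K, a) = ((15 - 9*K)*1)*((a - 4)/(K + 4)) = (15 - 9*K)*((-4 + a)/(4 + K)) = (-4 + a)*(15 - 9*K)/(4 + K))
N(951, y(14, -22))/197567 = -3*(-5 + 3*951)*(-4 - 22)/(4 + 951)/197567 = -3*(-5 + 2853)*(-26)/955*(1/197567) = -3*1/955*2848*(-26)*(1/197567) = (222144/955)*(1/197567) = 222144/188676485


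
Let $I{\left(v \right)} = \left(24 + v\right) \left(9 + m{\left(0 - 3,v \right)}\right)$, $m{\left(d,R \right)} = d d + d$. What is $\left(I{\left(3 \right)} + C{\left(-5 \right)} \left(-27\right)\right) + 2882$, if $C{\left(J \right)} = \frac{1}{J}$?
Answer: $\frac{16462}{5} \approx 3292.4$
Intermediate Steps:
$m{\left(d,R \right)} = d + d^{2}$ ($m{\left(d,R \right)} = d^{2} + d = d + d^{2}$)
$I{\left(v \right)} = 360 + 15 v$ ($I{\left(v \right)} = \left(24 + v\right) \left(9 + \left(0 - 3\right) \left(1 + \left(0 - 3\right)\right)\right) = \left(24 + v\right) \left(9 - 3 \left(1 - 3\right)\right) = \left(24 + v\right) \left(9 - -6\right) = \left(24 + v\right) \left(9 + 6\right) = \left(24 + v\right) 15 = 360 + 15 v$)
$\left(I{\left(3 \right)} + C{\left(-5 \right)} \left(-27\right)\right) + 2882 = \left(\left(360 + 15 \cdot 3\right) + \frac{1}{-5} \left(-27\right)\right) + 2882 = \left(\left(360 + 45\right) - - \frac{27}{5}\right) + 2882 = \left(405 + \frac{27}{5}\right) + 2882 = \frac{2052}{5} + 2882 = \frac{16462}{5}$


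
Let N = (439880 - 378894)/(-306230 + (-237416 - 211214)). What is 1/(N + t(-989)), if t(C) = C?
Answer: -377430/373308763 ≈ -0.0010110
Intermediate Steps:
N = -30493/377430 (N = 60986/(-306230 - 448630) = 60986/(-754860) = 60986*(-1/754860) = -30493/377430 ≈ -0.080791)
1/(N + t(-989)) = 1/(-30493/377430 - 989) = 1/(-373308763/377430) = -377430/373308763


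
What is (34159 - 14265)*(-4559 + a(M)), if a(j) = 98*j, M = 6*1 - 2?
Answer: -82898298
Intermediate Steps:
M = 4 (M = 6 - 2 = 4)
(34159 - 14265)*(-4559 + a(M)) = (34159 - 14265)*(-4559 + 98*4) = 19894*(-4559 + 392) = 19894*(-4167) = -82898298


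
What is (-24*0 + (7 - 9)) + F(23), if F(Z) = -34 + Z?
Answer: -13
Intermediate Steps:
(-24*0 + (7 - 9)) + F(23) = (-24*0 + (7 - 9)) + (-34 + 23) = (0 - 2) - 11 = -2 - 11 = -13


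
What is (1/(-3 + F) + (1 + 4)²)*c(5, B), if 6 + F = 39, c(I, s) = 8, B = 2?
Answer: 3004/15 ≈ 200.27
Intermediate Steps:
F = 33 (F = -6 + 39 = 33)
(1/(-3 + F) + (1 + 4)²)*c(5, B) = (1/(-3 + 33) + (1 + 4)²)*8 = (1/30 + 5²)*8 = (1/30 + 25)*8 = (751/30)*8 = 3004/15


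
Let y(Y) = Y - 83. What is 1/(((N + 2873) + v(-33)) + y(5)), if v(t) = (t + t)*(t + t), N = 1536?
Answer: 1/8687 ≈ 0.00011511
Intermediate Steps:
y(Y) = -83 + Y
v(t) = 4*t² (v(t) = (2*t)*(2*t) = 4*t²)
1/(((N + 2873) + v(-33)) + y(5)) = 1/(((1536 + 2873) + 4*(-33)²) + (-83 + 5)) = 1/((4409 + 4*1089) - 78) = 1/((4409 + 4356) - 78) = 1/(8765 - 78) = 1/8687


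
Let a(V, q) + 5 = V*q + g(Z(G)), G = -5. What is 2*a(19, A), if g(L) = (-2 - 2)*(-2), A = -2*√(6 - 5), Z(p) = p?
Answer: -70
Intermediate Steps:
A = -2 (A = -2*√1 = -2*1 = -2)
g(L) = 8 (g(L) = -4*(-2) = 8)
a(V, q) = 3 + V*q (a(V, q) = -5 + (V*q + 8) = -5 + (8 + V*q) = 3 + V*q)
2*a(19, A) = 2*(3 + 19*(-2)) = 2*(3 - 38) = 2*(-35) = -70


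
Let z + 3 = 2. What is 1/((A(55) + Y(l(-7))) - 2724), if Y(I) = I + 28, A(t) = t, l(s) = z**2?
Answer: -1/2640 ≈ -0.00037879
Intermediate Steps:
z = -1 (z = -3 + 2 = -1)
l(s) = 1 (l(s) = (-1)**2 = 1)
Y(I) = 28 + I
1/((A(55) + Y(l(-7))) - 2724) = 1/((55 + (28 + 1)) - 2724) = 1/((55 + 29) - 2724) = 1/(84 - 2724) = 1/(-2640) = -1/2640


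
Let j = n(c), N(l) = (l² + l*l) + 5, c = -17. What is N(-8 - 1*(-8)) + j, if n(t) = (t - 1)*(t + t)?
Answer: 617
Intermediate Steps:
n(t) = 2*t*(-1 + t) (n(t) = (-1 + t)*(2*t) = 2*t*(-1 + t))
N(l) = 5 + 2*l² (N(l) = (l² + l²) + 5 = 2*l² + 5 = 5 + 2*l²)
j = 612 (j = 2*(-17)*(-1 - 17) = 2*(-17)*(-18) = 612)
N(-8 - 1*(-8)) + j = (5 + 2*(-8 - 1*(-8))²) + 612 = (5 + 2*(-8 + 8)²) + 612 = (5 + 2*0²) + 612 = (5 + 2*0) + 612 = (5 + 0) + 612 = 5 + 612 = 617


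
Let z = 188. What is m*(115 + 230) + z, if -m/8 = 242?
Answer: -667732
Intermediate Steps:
m = -1936 (m = -8*242 = -1936)
m*(115 + 230) + z = -1936*(115 + 230) + 188 = -1936*345 + 188 = -667920 + 188 = -667732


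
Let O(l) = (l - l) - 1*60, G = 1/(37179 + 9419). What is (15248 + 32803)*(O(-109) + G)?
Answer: -134344781829/46598 ≈ -2.8831e+6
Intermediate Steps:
G = 1/46598 ≈ 2.1460e-5
O(l) = -60 (O(l) = 0 - 60 = -60)
(15248 + 32803)*(O(-109) + G) = (15248 + 32803)*(-60 + 1/46598) = 48051*(-2795879/46598) = -134344781829/46598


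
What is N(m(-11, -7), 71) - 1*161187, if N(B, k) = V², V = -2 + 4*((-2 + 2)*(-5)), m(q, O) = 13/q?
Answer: -161183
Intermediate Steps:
V = -2 (V = -2 + 4*(0*(-5)) = -2 + 4*0 = -2 + 0 = -2)
N(B, k) = 4 (N(B, k) = (-2)² = 4)
N(m(-11, -7), 71) - 1*161187 = 4 - 1*161187 = 4 - 161187 = -161183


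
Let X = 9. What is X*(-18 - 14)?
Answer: -288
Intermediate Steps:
X*(-18 - 14) = 9*(-18 - 14) = 9*(-32) = -288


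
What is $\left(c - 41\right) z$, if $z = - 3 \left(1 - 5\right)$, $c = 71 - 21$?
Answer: $108$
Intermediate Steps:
$c = 50$
$z = 12$ ($z = \left(-3\right) \left(-4\right) = 12$)
$\left(c - 41\right) z = \left(50 - 41\right) 12 = 9 \cdot 12 = 108$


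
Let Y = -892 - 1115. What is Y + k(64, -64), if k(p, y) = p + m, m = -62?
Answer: -2005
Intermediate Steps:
k(p, y) = -62 + p (k(p, y) = p - 62 = -62 + p)
Y = -2007
Y + k(64, -64) = -2007 + (-62 + 64) = -2007 + 2 = -2005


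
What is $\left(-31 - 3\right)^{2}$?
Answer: $1156$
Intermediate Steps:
$\left(-31 - 3\right)^{2} = \left(-34\right)^{2} = 1156$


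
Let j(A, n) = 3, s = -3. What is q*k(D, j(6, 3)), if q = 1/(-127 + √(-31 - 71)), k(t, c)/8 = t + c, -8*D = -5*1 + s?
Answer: -4064/16231 - 32*I*√102/16231 ≈ -0.25039 - 0.019912*I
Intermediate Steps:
D = 1 (D = -(-5*1 - 3)/8 = -(-5 - 3)/8 = -⅛*(-8) = 1)
k(t, c) = 8*c + 8*t (k(t, c) = 8*(t + c) = 8*(c + t) = 8*c + 8*t)
q = 1/(-127 + I*√102) (q = 1/(-127 + √(-102)) = 1/(-127 + I*√102) ≈ -0.0078245 - 0.00062224*I)
q*k(D, j(6, 3)) = (-127/16231 - I*√102/16231)*(8*3 + 8*1) = (-127/16231 - I*√102/16231)*(24 + 8) = (-127/16231 - I*√102/16231)*32 = -4064/16231 - 32*I*√102/16231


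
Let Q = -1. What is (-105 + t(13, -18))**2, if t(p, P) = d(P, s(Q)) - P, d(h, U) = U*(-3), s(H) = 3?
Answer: 9216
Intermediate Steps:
d(h, U) = -3*U
t(p, P) = -9 - P (t(p, P) = -3*3 - P = -9 - P)
(-105 + t(13, -18))**2 = (-105 + (-9 - 1*(-18)))**2 = (-105 + (-9 + 18))**2 = (-105 + 9)**2 = (-96)**2 = 9216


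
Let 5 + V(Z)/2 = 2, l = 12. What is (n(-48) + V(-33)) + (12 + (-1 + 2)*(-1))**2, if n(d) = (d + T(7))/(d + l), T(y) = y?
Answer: 4181/36 ≈ 116.14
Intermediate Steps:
n(d) = (7 + d)/(12 + d) (n(d) = (d + 7)/(d + 12) = (7 + d)/(12 + d))
V(Z) = -6 (V(Z) = -10 + 2*2 = -10 + 4 = -6)
(n(-48) + V(-33)) + (12 + (-1 + 2)*(-1))**2 = ((7 - 48)/(12 - 48) - 6) + (12 + (-1 + 2)*(-1))**2 = (-41/(-36) - 6) + (12 + 1*(-1))**2 = (-1/36*(-41) - 6) + (12 - 1)**2 = (41/36 - 6) + 11**2 = -175/36 + 121 = 4181/36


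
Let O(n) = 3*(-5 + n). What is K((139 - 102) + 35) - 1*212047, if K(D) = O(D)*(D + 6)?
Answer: -196369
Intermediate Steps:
O(n) = -15 + 3*n
K(D) = (-15 + 3*D)*(6 + D) (K(D) = (-15 + 3*D)*(D + 6) = (-15 + 3*D)*(6 + D))
K((139 - 102) + 35) - 1*212047 = 3*(-5 + ((139 - 102) + 35))*(6 + ((139 - 102) + 35)) - 1*212047 = 3*(-5 + (37 + 35))*(6 + (37 + 35)) - 212047 = 3*(-5 + 72)*(6 + 72) - 212047 = 3*67*78 - 212047 = 15678 - 212047 = -196369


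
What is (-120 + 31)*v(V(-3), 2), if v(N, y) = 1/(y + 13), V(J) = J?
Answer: -89/15 ≈ -5.9333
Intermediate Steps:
v(N, y) = 1/(13 + y)
(-120 + 31)*v(V(-3), 2) = (-120 + 31)/(13 + 2) = -89/15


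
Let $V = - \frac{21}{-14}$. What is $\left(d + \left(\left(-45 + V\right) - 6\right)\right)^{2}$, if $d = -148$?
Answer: $\frac{156025}{4} \approx 39006.0$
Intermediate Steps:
$V = \frac{3}{2}$ ($V = \left(-21\right) \left(- \frac{1}{14}\right) = \frac{3}{2} \approx 1.5$)
$\left(d + \left(\left(-45 + V\right) - 6\right)\right)^{2} = \left(-148 + \left(\left(-45 + \frac{3}{2}\right) - 6\right)\right)^{2} = \left(-148 - \frac{99}{2}\right)^{2} = \left(- \frac{395}{2}\right)^{2} = \frac{156025}{4}$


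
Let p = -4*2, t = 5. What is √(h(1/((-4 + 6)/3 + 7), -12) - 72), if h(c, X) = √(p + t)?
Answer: √(-72 + I*√3) ≈ 0.1021 + 8.4859*I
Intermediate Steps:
p = -8
h(c, X) = I*√3 (h(c, X) = √(-8 + 5) = √(-3) = I*√3)
√(h(1/((-4 + 6)/3 + 7), -12) - 72) = √(I*√3 - 72) = √(-72 + I*√3)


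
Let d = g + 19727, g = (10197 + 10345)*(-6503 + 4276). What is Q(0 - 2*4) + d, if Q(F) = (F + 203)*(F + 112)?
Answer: -45707027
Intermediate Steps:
g = -45747034 (g = 20542*(-2227) = -45747034)
Q(F) = (112 + F)*(203 + F) (Q(F) = (203 + F)*(112 + F) = (112 + F)*(203 + F))
d = -45727307 (d = -45747034 + 19727 = -45727307)
Q(0 - 2*4) + d = (22736 + (0 - 2*4)² + 315*(0 - 2*4)) - 45727307 = (22736 + (0 - 8)² + 315*(0 - 8)) - 45727307 = (22736 + (-8)² + 315*(-8)) - 45727307 = (22736 + 64 - 2520) - 45727307 = 20280 - 45727307 = -45707027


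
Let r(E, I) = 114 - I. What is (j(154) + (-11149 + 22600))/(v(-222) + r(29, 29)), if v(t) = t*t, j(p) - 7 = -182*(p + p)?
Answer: -44598/49369 ≈ -0.90336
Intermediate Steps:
j(p) = 7 - 364*p (j(p) = 7 - 182*(p + p) = 7 - 364*p)
v(t) = t²
(j(154) + (-11149 + 22600))/(v(-222) + r(29, 29)) = ((7 - 364*154) + (-11149 + 22600))/((-222)² + (114 - 1*29)) = ((7 - 56056) + 11451)/(49284 + (114 - 29)) = (-56049 + 11451)/(49284 + 85) = -44598/49369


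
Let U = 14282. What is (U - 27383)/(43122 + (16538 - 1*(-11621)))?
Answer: -13101/71281 ≈ -0.18379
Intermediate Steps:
(U - 27383)/(43122 + (16538 - 1*(-11621))) = (14282 - 27383)/(43122 + (16538 - 1*(-11621))) = -13101/(43122 + (16538 + 11621)) = -13101/(43122 + 28159) = -13101/71281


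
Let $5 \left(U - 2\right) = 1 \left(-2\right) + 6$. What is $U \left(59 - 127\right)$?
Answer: $- \frac{952}{5} \approx -190.4$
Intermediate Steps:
$U = \frac{14}{5}$ ($U = 2 + \frac{1 \left(-2\right) + 6}{5} = 2 + \frac{-2 + 6}{5} = 2 + \frac{1}{5} \cdot 4 = 2 + \frac{4}{5} = \frac{14}{5} \approx 2.8$)
$U \left(59 - 127\right) = \frac{14 \left(59 - 127\right)}{5} = \frac{14}{5} \left(-68\right) = - \frac{952}{5}$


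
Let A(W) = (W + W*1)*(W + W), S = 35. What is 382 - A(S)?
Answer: -4518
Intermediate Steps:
A(W) = 4*W² (A(W) = (W + W)*(2*W) = (2*W)*(2*W) = 4*W²)
382 - A(S) = 382 - 4*35² = 382 - 4*1225 = 382 - 1*4900 = 382 - 4900 = -4518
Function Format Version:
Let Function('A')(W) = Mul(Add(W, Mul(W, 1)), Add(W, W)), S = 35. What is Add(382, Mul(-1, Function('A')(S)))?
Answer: -4518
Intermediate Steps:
Function('A')(W) = Mul(4, Pow(W, 2)) (Function('A')(W) = Mul(Add(W, W), Mul(2, W)) = Mul(Mul(2, W), Mul(2, W)) = Mul(4, Pow(W, 2)))
Add(382, Mul(-1, Function('A')(S))) = Add(382, Mul(-1, Mul(4, Pow(35, 2)))) = Add(382, Mul(-1, Mul(4, 1225))) = Add(382, Mul(-1, 4900)) = Add(382, -4900) = -4518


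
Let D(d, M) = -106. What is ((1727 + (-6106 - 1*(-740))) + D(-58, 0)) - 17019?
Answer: -20764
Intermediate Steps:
((1727 + (-6106 - 1*(-740))) + D(-58, 0)) - 17019 = ((1727 + (-6106 - 1*(-740))) - 106) - 17019 = ((1727 + (-6106 + 740)) - 106) - 17019 = ((1727 - 5366) - 106) - 17019 = (-3639 - 106) - 17019 = -3745 - 17019 = -20764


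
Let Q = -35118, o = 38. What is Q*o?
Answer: -1334484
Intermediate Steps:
Q*o = -35118*38 = -1334484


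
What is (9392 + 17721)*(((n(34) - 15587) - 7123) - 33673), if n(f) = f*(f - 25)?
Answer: -1520415701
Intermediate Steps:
n(f) = f*(-25 + f)
(9392 + 17721)*(((n(34) - 15587) - 7123) - 33673) = (9392 + 17721)*(((34*(-25 + 34) - 15587) - 7123) - 33673) = 27113*(((34*9 - 15587) - 7123) - 33673) = 27113*(((306 - 15587) - 7123) - 33673) = 27113*((-15281 - 7123) - 33673) = 27113*(-22404 - 33673) = 27113*(-56077) = -1520415701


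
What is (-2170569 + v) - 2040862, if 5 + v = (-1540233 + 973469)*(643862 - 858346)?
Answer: 121557598340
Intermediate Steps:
v = 121561809771 (v = -5 + (-1540233 + 973469)*(643862 - 858346) = -5 - 566764*(-214484) = -5 + 121561809776 = 121561809771)
(-2170569 + v) - 2040862 = (-2170569 + 121561809771) - 2040862 = 121559639202 - 2040862 = 121557598340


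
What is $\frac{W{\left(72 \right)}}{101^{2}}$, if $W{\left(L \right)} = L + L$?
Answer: $\frac{144}{10201} \approx 0.014116$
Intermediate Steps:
$W{\left(L \right)} = 2 L$
$\frac{W{\left(72 \right)}}{101^{2}} = \frac{2 \cdot 72}{101^{2}} = \frac{144}{10201}$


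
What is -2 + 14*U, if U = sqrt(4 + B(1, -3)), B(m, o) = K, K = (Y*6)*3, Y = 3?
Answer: -2 + 14*sqrt(58) ≈ 104.62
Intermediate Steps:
K = 54 (K = (3*6)*3 = 18*3 = 54)
B(m, o) = 54
U = sqrt(58) (U = sqrt(4 + 54) = sqrt(58) ≈ 7.6158)
-2 + 14*U = -2 + 14*sqrt(58)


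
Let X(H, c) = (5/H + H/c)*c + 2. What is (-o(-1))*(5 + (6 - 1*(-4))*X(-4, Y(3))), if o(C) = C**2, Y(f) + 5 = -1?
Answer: -60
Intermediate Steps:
Y(f) = -6 (Y(f) = -5 - 1 = -6)
X(H, c) = 2 + c*(5/H + H/c) (X(H, c) = c*(5/H + H/c) + 2 = 2 + c*(5/H + H/c))
(-o(-1))*(5 + (6 - 1*(-4))*X(-4, Y(3))) = (-1*(-1)**2)*(5 + (6 - 1*(-4))*(2 - 4 + 5*(-6)/(-4))) = (-1*1)*(5 + (6 + 4)*(2 - 4 + 5*(-6)*(-1/4))) = -(5 + 10*(2 - 4 + 15/2)) = -(5 + 10*(11/2)) = -(5 + 55) = -1*60 = -60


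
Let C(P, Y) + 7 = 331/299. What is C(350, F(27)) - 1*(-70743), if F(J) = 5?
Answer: 21150395/299 ≈ 70737.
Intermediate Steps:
C(P, Y) = -1762/299 (C(P, Y) = -7 + 331/299 = -1762/299)
C(350, F(27)) - 1*(-70743) = -1762/299 - 1*(-70743) = -1762/299 + 70743 = 21150395/299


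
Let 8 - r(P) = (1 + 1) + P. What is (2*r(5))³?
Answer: 8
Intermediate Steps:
r(P) = 6 - P (r(P) = 8 - ((1 + 1) + P) = 8 - (2 + P) = 8 + (-2 - P) = 6 - P)
(2*r(5))³ = (2*(6 - 1*5))³ = (2*(6 - 5))³ = (2*1)³ = 2³ = 8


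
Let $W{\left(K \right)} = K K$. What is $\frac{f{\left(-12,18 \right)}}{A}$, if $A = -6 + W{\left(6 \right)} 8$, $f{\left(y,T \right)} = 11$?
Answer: $\frac{11}{282} \approx 0.039007$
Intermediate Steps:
$W{\left(K \right)} = K^{2}$
$A = 282$ ($A = -6 + 6^{2} \cdot 8 = -6 + 36 \cdot 8 = -6 + 288 = 282$)
$\frac{f{\left(-12,18 \right)}}{A} = \frac{11}{282}$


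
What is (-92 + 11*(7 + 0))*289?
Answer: -4335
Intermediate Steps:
(-92 + 11*(7 + 0))*289 = (-92 + 11*7)*289 = (-92 + 77)*289 = -15*289 = -4335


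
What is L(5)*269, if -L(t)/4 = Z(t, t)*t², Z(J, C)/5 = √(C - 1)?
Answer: -269000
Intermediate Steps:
Z(J, C) = 5*√(-1 + C) (Z(J, C) = 5*√(C - 1) = 5*√(-1 + C))
L(t) = -20*t²*√(-1 + t) (L(t) = -4*5*√(-1 + t)*t² = -20*t²*√(-1 + t))
L(5)*269 = -20*5²*√(-1 + 5)*269 = -20*25*√4*269 = -20*25*2*269 = -1000*269 = -269000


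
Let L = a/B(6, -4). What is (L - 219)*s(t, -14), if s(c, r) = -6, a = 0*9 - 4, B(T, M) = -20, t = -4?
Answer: 6564/5 ≈ 1312.8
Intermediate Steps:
a = -4 (a = 0 - 4 = -4)
L = 1/5 (L = -4/(-20) = -4*(-1/20) = 1/5 ≈ 0.20000)
(L - 219)*s(t, -14) = (1/5 - 219)*(-6) = -1094/5*(-6) = 6564/5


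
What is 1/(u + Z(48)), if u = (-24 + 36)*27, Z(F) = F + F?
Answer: 1/420 ≈ 0.0023810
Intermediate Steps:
Z(F) = 2*F
u = 324 (u = 12*27 = 324)
1/(u + Z(48)) = 1/(324 + 2*48) = 1/(324 + 96) = 1/420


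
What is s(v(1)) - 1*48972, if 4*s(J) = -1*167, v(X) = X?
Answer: -196055/4 ≈ -49014.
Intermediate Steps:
s(J) = -167/4 (s(J) = (-1*167)/4 = (¼)*(-167) = -167/4)
s(v(1)) - 1*48972 = -167/4 - 1*48972 = -167/4 - 48972 = -196055/4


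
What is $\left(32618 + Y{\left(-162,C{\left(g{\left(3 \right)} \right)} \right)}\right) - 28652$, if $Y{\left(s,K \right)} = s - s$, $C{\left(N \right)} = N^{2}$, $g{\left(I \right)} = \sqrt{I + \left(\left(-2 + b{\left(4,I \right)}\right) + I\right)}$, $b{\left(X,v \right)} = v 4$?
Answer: $3966$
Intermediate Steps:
$b{\left(X,v \right)} = 4 v$
$g{\left(I \right)} = \sqrt{-2 + 6 I}$ ($g{\left(I \right)} = \sqrt{I + \left(\left(-2 + 4 I\right) + I\right)} = \sqrt{I + \left(-2 + 5 I\right)} = \sqrt{-2 + 6 I}$)
$Y{\left(s,K \right)} = 0$
$\left(32618 + Y{\left(-162,C{\left(g{\left(3 \right)} \right)} \right)}\right) - 28652 = \left(32618 + 0\right) - 28652 = 32618 - 28652 = 3966$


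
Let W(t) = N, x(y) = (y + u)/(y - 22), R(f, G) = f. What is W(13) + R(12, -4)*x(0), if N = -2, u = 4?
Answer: -46/11 ≈ -4.1818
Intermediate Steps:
x(y) = (4 + y)/(-22 + y) (x(y) = (y + 4)/(y - 22) = (4 + y)/(-22 + y))
W(t) = -2
W(13) + R(12, -4)*x(0) = -2 + 12*((4 + 0)/(-22 + 0)) = -2 + 12*(4/(-22)) = -2 + 12*(-1/22*4) = -2 + 12*(-2/11) = -2 - 24/11 = -46/11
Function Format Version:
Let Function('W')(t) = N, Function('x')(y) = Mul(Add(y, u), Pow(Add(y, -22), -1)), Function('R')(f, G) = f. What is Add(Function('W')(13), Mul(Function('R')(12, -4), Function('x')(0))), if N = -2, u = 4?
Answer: Rational(-46, 11) ≈ -4.1818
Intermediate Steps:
Function('x')(y) = Mul(Pow(Add(-22, y), -1), Add(4, y)) (Function('x')(y) = Mul(Add(y, 4), Pow(Add(y, -22), -1)) = Mul(Add(4, y), Pow(Add(-22, y), -1)) = Mul(Pow(Add(-22, y), -1), Add(4, y)))
Function('W')(t) = -2
Add(Function('W')(13), Mul(Function('R')(12, -4), Function('x')(0))) = Add(-2, Mul(12, Mul(Pow(Add(-22, 0), -1), Add(4, 0)))) = Add(-2, Mul(12, Mul(Pow(-22, -1), 4))) = Add(-2, Mul(12, Mul(Rational(-1, 22), 4))) = Add(-2, Mul(12, Rational(-2, 11))) = Add(-2, Rational(-24, 11)) = Rational(-46, 11)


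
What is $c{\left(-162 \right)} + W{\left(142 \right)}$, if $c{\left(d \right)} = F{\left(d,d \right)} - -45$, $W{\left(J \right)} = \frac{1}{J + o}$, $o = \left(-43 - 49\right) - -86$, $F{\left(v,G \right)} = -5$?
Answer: $\frac{5441}{136} \approx 40.007$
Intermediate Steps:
$o = -6$ ($o = \left(-43 - 49\right) + 86 = -92 + 86 = -6$)
$W{\left(J \right)} = \frac{1}{-6 + J}$ ($W{\left(J \right)} = \frac{1}{J - 6} = \frac{1}{-6 + J}$)
$c{\left(d \right)} = 40$ ($c{\left(d \right)} = -5 - -45 = -5 + 45 = 40$)
$c{\left(-162 \right)} + W{\left(142 \right)} = 40 + \frac{1}{-6 + 142} = 40 + \frac{1}{136} = \frac{5441}{136}$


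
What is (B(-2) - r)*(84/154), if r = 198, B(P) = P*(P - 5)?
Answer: -1104/11 ≈ -100.36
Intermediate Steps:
B(P) = P*(-5 + P)
(B(-2) - r)*(84/154) = (-2*(-5 - 2) - 1*198)*(84/154) = (-2*(-7) - 198)*(84*(1/154)) = (14 - 198)*(6/11) = -184*6/11 = -1104/11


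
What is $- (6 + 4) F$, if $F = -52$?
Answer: $520$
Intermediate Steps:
$- (6 + 4) F = - (6 + 4) \left(-52\right) = \left(-1\right) 10 \left(-52\right) = \left(-10\right) \left(-52\right) = 520$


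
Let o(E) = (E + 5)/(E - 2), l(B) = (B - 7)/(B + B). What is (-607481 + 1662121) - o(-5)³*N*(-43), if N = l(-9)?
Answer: 1054640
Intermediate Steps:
l(B) = (-7 + B)/(2*B) (l(B) = (-7 + B)/((2*B)) = (-7 + B)*(1/(2*B)) = (-7 + B)/(2*B))
o(E) = (5 + E)/(-2 + E)
N = 8/9 (N = (½)*(-7 - 9)/(-9) = (½)*(-⅑)*(-16) = 8/9 ≈ 0.88889)
(-607481 + 1662121) - o(-5)³*N*(-43) = (-607481 + 1662121) - ((5 - 5)/(-2 - 5))³*(8/9)*(-43) = 1054640 - (0/(-7))³*(8/9)*(-43) = 1054640 - (-⅐*0)³*(8/9)*(-43) = 1054640 - 0³*(8/9)*(-43) = 1054640 - 0*(8/9)*(-43) = 1054640 - 0*(-43) = 1054640 - 1*0 = 1054640 + 0 = 1054640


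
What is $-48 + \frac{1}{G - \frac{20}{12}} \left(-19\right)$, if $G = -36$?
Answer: $- \frac{5367}{113} \approx -47.496$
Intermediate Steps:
$-48 + \frac{1}{G - \frac{20}{12}} \left(-19\right) = -48 + \frac{1}{-36 - \frac{20}{12}} \left(-19\right) = -48 + \frac{1}{-36 - \frac{5}{3}} \left(-19\right) = -48 + \frac{1}{- \frac{113}{3}} \left(-19\right) = -48 - - \frac{57}{113} = -48 + \frac{57}{113} = - \frac{5367}{113}$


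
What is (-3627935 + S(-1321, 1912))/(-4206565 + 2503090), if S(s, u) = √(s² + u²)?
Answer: 725587/340695 - √5400785/1703475 ≈ 2.1284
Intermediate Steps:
(-3627935 + S(-1321, 1912))/(-4206565 + 2503090) = (-3627935 + √((-1321)² + 1912²))/(-4206565 + 2503090) = (-3627935 + √(1745041 + 3655744))/(-1703475) = (-3627935 + √5400785)*(-1/1703475) = 725587/340695 - √5400785/1703475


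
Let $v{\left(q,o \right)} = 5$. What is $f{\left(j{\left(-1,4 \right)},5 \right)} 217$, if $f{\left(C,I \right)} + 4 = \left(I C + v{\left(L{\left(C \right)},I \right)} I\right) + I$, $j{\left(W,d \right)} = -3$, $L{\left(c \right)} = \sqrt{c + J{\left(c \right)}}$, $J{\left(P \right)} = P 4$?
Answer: $2387$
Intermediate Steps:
$J{\left(P \right)} = 4 P$
$L{\left(c \right)} = \sqrt{5} \sqrt{c}$ ($L{\left(c \right)} = \sqrt{c + 4 c} = \sqrt{5 c} = \sqrt{5} \sqrt{c}$)
$f{\left(C,I \right)} = -4 + 6 I + C I$ ($f{\left(C,I \right)} = -4 + \left(\left(I C + 5 I\right) + I\right) = -4 + \left(\left(C I + 5 I\right) + I\right) = -4 + \left(\left(5 I + C I\right) + I\right) = -4 + \left(6 I + C I\right) = -4 + 6 I + C I$)
$f{\left(j{\left(-1,4 \right)},5 \right)} 217 = \left(-4 + 6 \cdot 5 - 15\right) 217 = \left(-4 + 30 - 15\right) 217 = 11 \cdot 217 = 2387$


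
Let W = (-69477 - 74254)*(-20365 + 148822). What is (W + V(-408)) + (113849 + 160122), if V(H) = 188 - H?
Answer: -18462978500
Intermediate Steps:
W = -18463253067 (W = -143731*128457 = -18463253067)
(W + V(-408)) + (113849 + 160122) = (-18463253067 + (188 - 1*(-408))) + (113849 + 160122) = (-18463253067 + (188 + 408)) + 273971 = (-18463253067 + 596) + 273971 = -18463252471 + 273971 = -18462978500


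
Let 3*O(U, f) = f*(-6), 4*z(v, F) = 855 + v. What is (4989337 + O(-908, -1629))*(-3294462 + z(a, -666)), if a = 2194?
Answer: -65776435613405/4 ≈ -1.6444e+13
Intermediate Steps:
z(v, F) = 855/4 + v/4 (z(v, F) = (855 + v)/4 = 855/4 + v/4)
O(U, f) = -2*f (O(U, f) = (f*(-6))/3 = (-6*f)/3 = -2*f)
(4989337 + O(-908, -1629))*(-3294462 + z(a, -666)) = (4989337 - 2*(-1629))*(-3294462 + (855/4 + (1/4)*2194)) = (4989337 + 3258)*(-3294462 + (855/4 + 1097/2)) = 4992595*(-3294462 + 3049/4) = 4992595*(-13174799/4) = -65776435613405/4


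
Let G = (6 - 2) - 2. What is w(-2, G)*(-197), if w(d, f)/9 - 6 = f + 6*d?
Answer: 7092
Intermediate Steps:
G = 2 (G = 4 - 2 = 2)
w(d, f) = 54 + 9*f + 54*d (w(d, f) = 54 + 9*(f + 6*d) = 54 + (9*f + 54*d) = 54 + 9*f + 54*d)
w(-2, G)*(-197) = (54 + 9*2 + 54*(-2))*(-197) = (54 + 18 - 108)*(-197) = -36*(-197) = 7092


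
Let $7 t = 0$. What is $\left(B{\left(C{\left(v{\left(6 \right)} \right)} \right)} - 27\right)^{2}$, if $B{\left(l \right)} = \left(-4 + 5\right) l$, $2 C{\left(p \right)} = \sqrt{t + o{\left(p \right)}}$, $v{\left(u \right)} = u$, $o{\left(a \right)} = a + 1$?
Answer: $\frac{\left(54 - \sqrt{7}\right)^{2}}{4} \approx 659.31$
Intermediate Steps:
$t = 0$ ($t = \frac{1}{7} \cdot 0 = 0$)
$o{\left(a \right)} = 1 + a$
$C{\left(p \right)} = \frac{\sqrt{1 + p}}{2}$ ($C{\left(p \right)} = \frac{\sqrt{0 + \left(1 + p\right)}}{2} = \frac{\sqrt{1 + p}}{2}$)
$B{\left(l \right)} = l$ ($B{\left(l \right)} = 1 l = l$)
$\left(B{\left(C{\left(v{\left(6 \right)} \right)} \right)} - 27\right)^{2} = \left(\frac{\sqrt{1 + 6}}{2} - 27\right)^{2} = \left(\frac{\sqrt{7}}{2} - 27\right)^{2} = \left(-27 + \frac{\sqrt{7}}{2}\right)^{2}$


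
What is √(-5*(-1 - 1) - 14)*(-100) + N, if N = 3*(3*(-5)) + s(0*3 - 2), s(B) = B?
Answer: -47 - 200*I ≈ -47.0 - 200.0*I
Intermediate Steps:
N = -47 (N = 3*(3*(-5)) + (0*3 - 2) = 3*(-15) + (0 - 2) = -45 - 2 = -47)
√(-5*(-1 - 1) - 14)*(-100) + N = √(-5*(-1 - 1) - 14)*(-100) - 47 = √(-5*(-2) - 14)*(-100) - 47 = √(10 - 14)*(-100) - 47 = √(-4)*(-100) - 47 = (2*I)*(-100) - 47 = -200*I - 47 = -47 - 200*I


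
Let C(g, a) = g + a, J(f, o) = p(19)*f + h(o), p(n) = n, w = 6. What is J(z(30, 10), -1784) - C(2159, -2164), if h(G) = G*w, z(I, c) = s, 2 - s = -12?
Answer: -10433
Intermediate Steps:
s = 14 (s = 2 - 1*(-12) = 2 + 12 = 14)
z(I, c) = 14
h(G) = 6*G (h(G) = G*6 = 6*G)
J(f, o) = 6*o + 19*f (J(f, o) = 19*f + 6*o = 6*o + 19*f)
C(g, a) = a + g
J(z(30, 10), -1784) - C(2159, -2164) = (6*(-1784) + 19*14) - (-2164 + 2159) = (-10704 + 266) - 1*(-5) = -10438 + 5 = -10433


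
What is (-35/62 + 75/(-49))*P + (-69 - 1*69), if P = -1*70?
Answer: 1879/217 ≈ 8.6590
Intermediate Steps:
P = -70
(-35/62 + 75/(-49))*P + (-69 - 1*69) = (-35/62 + 75/(-49))*(-70) + (-69 - 1*69) = (-35*1/62 + 75*(-1/49))*(-70) + (-69 - 69) = (-35/62 - 75/49)*(-70) - 138 = -6365/3038*(-70) - 138 = 31825/217 - 138 = 1879/217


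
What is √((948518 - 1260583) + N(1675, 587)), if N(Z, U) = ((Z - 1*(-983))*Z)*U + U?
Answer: 6*√72586127 ≈ 51119.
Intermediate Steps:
N(Z, U) = U + U*Z*(983 + Z) (N(Z, U) = ((Z + 983)*Z)*U + U = ((983 + Z)*Z)*U + U = (Z*(983 + Z))*U + U = U*Z*(983 + Z) + U = U + U*Z*(983 + Z))
√((948518 - 1260583) + N(1675, 587)) = √((948518 - 1260583) + 587*(1 + 1675² + 983*1675)) = √(-312065 + 587*(1 + 2805625 + 1646525)) = √(-312065 + 587*4452151) = √(-312065 + 2613412637) = √2613100572 = 6*√72586127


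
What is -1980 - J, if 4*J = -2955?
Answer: -4965/4 ≈ -1241.3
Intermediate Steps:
J = -2955/4 (J = (1/4)*(-2955) = -2955/4 ≈ -738.75)
-1980 - J = -1980 - 1*(-2955/4) = -1980 + 2955/4 = -4965/4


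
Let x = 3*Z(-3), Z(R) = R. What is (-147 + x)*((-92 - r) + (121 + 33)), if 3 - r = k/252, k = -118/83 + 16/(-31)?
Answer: -165751638/18011 ≈ -9202.8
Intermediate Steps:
k = -4986/2573 (k = -118*1/83 + 16*(-1/31) = -118/83 - 16/31 = -4986/2573 ≈ -1.9378)
x = -9 (x = 3*(-3) = -9)
r = 108343/36022 (r = 3 - (-4986)/(2573*252) = 3 - 1*(-277/36022) = 3 + 277/36022 = 108343/36022 ≈ 3.0077)
(-147 + x)*((-92 - r) + (121 + 33)) = (-147 - 9)*((-92 - 1*108343/36022) + (121 + 33)) = -156*((-92 - 108343/36022) + 154) = -156*(-3422367/36022 + 154) = -156*2125021/36022 = -165751638/18011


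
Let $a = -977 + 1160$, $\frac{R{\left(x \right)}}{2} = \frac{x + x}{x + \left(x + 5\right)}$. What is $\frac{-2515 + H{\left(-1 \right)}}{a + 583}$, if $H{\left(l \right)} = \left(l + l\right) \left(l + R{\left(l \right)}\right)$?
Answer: $- \frac{7531}{2298} \approx -3.2772$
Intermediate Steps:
$R{\left(x \right)} = \frac{4 x}{5 + 2 x}$ ($R{\left(x \right)} = 2 \frac{x + x}{x + \left(x + 5\right)} = 2 \frac{2 x}{x + \left(5 + x\right)} = 2 \frac{2 x}{5 + 2 x} = \frac{4 x}{5 + 2 x}$)
$a = 183$
$H{\left(l \right)} = 2 l \left(l + \frac{4 l}{5 + 2 l}\right)$ ($H{\left(l \right)} = \left(l + l\right) \left(l + \frac{4 l}{5 + 2 l}\right) = 2 l \left(l + \frac{4 l}{5 + 2 l}\right)$)
$\frac{-2515 + H{\left(-1 \right)}}{a + 583} = \frac{-2515 + \frac{\left(-1\right)^{2} \left(18 + 4 \left(-1\right)\right)}{5 + 2 \left(-1\right)}}{183 + 583} = \frac{-2515 + 1 \frac{1}{5 - 2} \left(18 - 4\right)}{766} = \left(-2515 + 1 \cdot \frac{1}{3} \cdot 14\right) \frac{1}{766} = \left(-2515 + \frac{14}{3}\right) \frac{1}{766} = \left(- \frac{7531}{3}\right) \frac{1}{766} = - \frac{7531}{2298}$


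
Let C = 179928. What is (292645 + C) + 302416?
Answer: 774989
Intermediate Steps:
(292645 + C) + 302416 = (292645 + 179928) + 302416 = 472573 + 302416 = 774989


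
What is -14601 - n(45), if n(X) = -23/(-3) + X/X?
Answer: -43829/3 ≈ -14610.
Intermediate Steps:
n(X) = 26/3 (n(X) = -23*(-1/3) + 1 = 23/3 + 1 = 26/3)
-14601 - n(45) = -14601 - 1*26/3 = -14601 - 26/3 = -43829/3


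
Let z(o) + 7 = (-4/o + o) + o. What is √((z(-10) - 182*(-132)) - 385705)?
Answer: I*√9042690/5 ≈ 601.42*I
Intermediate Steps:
z(o) = -7 - 4/o + 2*o (z(o) = -7 + ((-4/o + o) + o) = -7 + ((o - 4/o) + o) = -7 + (-4/o + 2*o) = -7 - 4/o + 2*o)
√((z(-10) - 182*(-132)) - 385705) = √(((-7 - 4/(-10) + 2*(-10)) - 182*(-132)) - 385705) = √(((-7 - 4*(-⅒) - 20) + 24024) - 385705) = √(((-7 + ⅖ - 20) + 24024) - 385705) = √((-133/5 + 24024) - 385705) = √(119987/5 - 385705) = √(-1808538/5) = I*√9042690/5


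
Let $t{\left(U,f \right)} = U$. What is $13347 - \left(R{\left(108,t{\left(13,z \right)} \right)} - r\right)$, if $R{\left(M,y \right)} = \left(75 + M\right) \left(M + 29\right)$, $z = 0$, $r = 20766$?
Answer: $9042$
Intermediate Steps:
$R{\left(M,y \right)} = \left(29 + M\right) \left(75 + M\right)$ ($R{\left(M,y \right)} = \left(75 + M\right) \left(29 + M\right) = \left(29 + M\right) \left(75 + M\right)$)
$13347 - \left(R{\left(108,t{\left(13,z \right)} \right)} - r\right) = 13347 - \left(\left(2175 + 108^{2} + 104 \cdot 108\right) - 20766\right) = 13347 - \left(\left(2175 + 11664 + 11232\right) - 20766\right) = 13347 - \left(25071 - 20766\right) = 13347 - 4305 = 9042$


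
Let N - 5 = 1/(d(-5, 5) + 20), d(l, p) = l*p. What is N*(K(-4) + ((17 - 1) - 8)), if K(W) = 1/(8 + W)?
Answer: 198/5 ≈ 39.600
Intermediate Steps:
N = 24/5 (N = 5 + 1/(-5*5 + 20) = 5 + 1/(-25 + 20) = 5 + 1/(-5) = 5 - 1/5 = 24/5 ≈ 4.8000)
N*(K(-4) + ((17 - 1) - 8)) = 24*(1/(8 - 4) + ((17 - 1) - 8))/5 = 24*(1/4 + (16 - 8))/5 = 24*(1/4 + 8)/5 = (24/5)*(33/4) = 198/5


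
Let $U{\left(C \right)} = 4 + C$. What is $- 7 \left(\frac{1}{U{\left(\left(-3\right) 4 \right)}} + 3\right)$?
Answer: $- \frac{161}{8} \approx -20.125$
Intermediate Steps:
$- 7 \left(\frac{1}{U{\left(\left(-3\right) 4 \right)}} + 3\right) = - 7 \left(\frac{1}{4 - 12} + 3\right) = - 7 \left(\frac{1}{-8} + 3\right) = - 7 \left(- \frac{1}{8} + 3\right) = \left(-7\right) \frac{23}{8} = - \frac{161}{8}$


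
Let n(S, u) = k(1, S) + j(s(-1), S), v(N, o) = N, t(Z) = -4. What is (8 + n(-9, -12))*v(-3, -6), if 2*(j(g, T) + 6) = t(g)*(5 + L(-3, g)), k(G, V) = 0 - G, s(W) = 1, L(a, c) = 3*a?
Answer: -27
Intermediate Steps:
k(G, V) = -G
j(g, T) = 2 (j(g, T) = -6 + (-4*(5 + 3*(-3)))/2 = -6 + (-4*(5 - 9))/2 = -6 + (-4*(-4))/2 = -6 + (½)*16 = -6 + 8 = 2)
n(S, u) = 1 (n(S, u) = -1*1 + 2 = -1 + 2 = 1)
(8 + n(-9, -12))*v(-3, -6) = (8 + 1)*(-3) = 9*(-3) = -27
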